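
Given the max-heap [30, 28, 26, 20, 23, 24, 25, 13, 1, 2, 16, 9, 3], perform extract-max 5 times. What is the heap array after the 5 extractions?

[23, 20, 9, 13, 16, 3, 2, 1]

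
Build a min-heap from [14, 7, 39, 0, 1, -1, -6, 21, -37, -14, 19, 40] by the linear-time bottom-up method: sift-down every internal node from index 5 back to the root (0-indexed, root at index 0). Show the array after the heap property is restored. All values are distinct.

sift down from index 5: already satisfies heap property
sift down from index 4:
  1 vs smaller child -14 at index 9, swap → [14, 7, 39, 0, -14, -1, -6, 21, -37, 1, 19, 40]
sift down from index 3:
  0 vs smaller child -37 at index 8, swap → [14, 7, 39, -37, -14, -1, -6, 21, 0, 1, 19, 40]
sift down from index 2:
  39 vs smaller child -6 at index 6, swap → [14, 7, -6, -37, -14, -1, 39, 21, 0, 1, 19, 40]
sift down from index 1:
  7 vs smaller child -37 at index 3, swap → [14, -37, -6, 7, -14, -1, 39, 21, 0, 1, 19, 40]
  7 vs smaller child 0 at index 8, swap → [14, -37, -6, 0, -14, -1, 39, 21, 7, 1, 19, 40]
sift down from index 0:
  14 vs smaller child -37 at index 1, swap → [-37, 14, -6, 0, -14, -1, 39, 21, 7, 1, 19, 40]
  14 vs smaller child -14 at index 4, swap → [-37, -14, -6, 0, 14, -1, 39, 21, 7, 1, 19, 40]
  14 vs smaller child 1 at index 9, swap → [-37, -14, -6, 0, 1, -1, 39, 21, 7, 14, 19, 40]

[-37, -14, -6, 0, 1, -1, 39, 21, 7, 14, 19, 40]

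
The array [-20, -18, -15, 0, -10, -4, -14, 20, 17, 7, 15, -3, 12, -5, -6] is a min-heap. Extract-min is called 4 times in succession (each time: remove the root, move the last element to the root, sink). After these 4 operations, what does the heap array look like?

[-10, -6, -5, 0, -3, -4, 12, 20, 17, 7, 15]

extract-min #1 returns -20:
  remove root -20; move last element -6 to root → [-6, -18, -15, 0, -10, -4, -14, 20, 17, 7, 15, -3, 12, -5]
  -6 vs smaller child -18 at index 1, swap → [-18, -6, -15, 0, -10, -4, -14, 20, 17, 7, 15, -3, 12, -5]
  -6 vs smaller child -10 at index 4, swap → [-18, -10, -15, 0, -6, -4, -14, 20, 17, 7, 15, -3, 12, -5]
extract-min #2 returns -18:
  remove root -18; move last element -5 to root → [-5, -10, -15, 0, -6, -4, -14, 20, 17, 7, 15, -3, 12]
  -5 vs smaller child -15 at index 2, swap → [-15, -10, -5, 0, -6, -4, -14, 20, 17, 7, 15, -3, 12]
  -5 vs smaller child -14 at index 6, swap → [-15, -10, -14, 0, -6, -4, -5, 20, 17, 7, 15, -3, 12]
extract-min #3 returns -15:
  remove root -15; move last element 12 to root → [12, -10, -14, 0, -6, -4, -5, 20, 17, 7, 15, -3]
  12 vs smaller child -14 at index 2, swap → [-14, -10, 12, 0, -6, -4, -5, 20, 17, 7, 15, -3]
  12 vs smaller child -5 at index 6, swap → [-14, -10, -5, 0, -6, -4, 12, 20, 17, 7, 15, -3]
extract-min #4 returns -14:
  remove root -14; move last element -3 to root → [-3, -10, -5, 0, -6, -4, 12, 20, 17, 7, 15]
  -3 vs smaller child -10 at index 1, swap → [-10, -3, -5, 0, -6, -4, 12, 20, 17, 7, 15]
  -3 vs smaller child -6 at index 4, swap → [-10, -6, -5, 0, -3, -4, 12, 20, 17, 7, 15]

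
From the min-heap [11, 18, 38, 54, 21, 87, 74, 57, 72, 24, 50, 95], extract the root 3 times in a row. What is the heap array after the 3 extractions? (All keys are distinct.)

extract-min #1 returns 11:
  remove root 11; move last element 95 to root → [95, 18, 38, 54, 21, 87, 74, 57, 72, 24, 50]
  95 vs smaller child 18 at index 1, swap → [18, 95, 38, 54, 21, 87, 74, 57, 72, 24, 50]
  95 vs smaller child 21 at index 4, swap → [18, 21, 38, 54, 95, 87, 74, 57, 72, 24, 50]
  95 vs smaller child 24 at index 9, swap → [18, 21, 38, 54, 24, 87, 74, 57, 72, 95, 50]
extract-min #2 returns 18:
  remove root 18; move last element 50 to root → [50, 21, 38, 54, 24, 87, 74, 57, 72, 95]
  50 vs smaller child 21 at index 1, swap → [21, 50, 38, 54, 24, 87, 74, 57, 72, 95]
  50 vs smaller child 24 at index 4, swap → [21, 24, 38, 54, 50, 87, 74, 57, 72, 95]
extract-min #3 returns 21:
  remove root 21; move last element 95 to root → [95, 24, 38, 54, 50, 87, 74, 57, 72]
  95 vs smaller child 24 at index 1, swap → [24, 95, 38, 54, 50, 87, 74, 57, 72]
  95 vs smaller child 50 at index 4, swap → [24, 50, 38, 54, 95, 87, 74, 57, 72]

[24, 50, 38, 54, 95, 87, 74, 57, 72]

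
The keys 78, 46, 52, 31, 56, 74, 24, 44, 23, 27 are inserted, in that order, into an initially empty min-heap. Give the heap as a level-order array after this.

Insert 78:
  append 78 at index 0 → [78] (no swap needed)
Insert 46:
  append 46 at index 1 → [78, 46]
  46 < parent 78 at index 0, swap → [46, 78]
Insert 52:
  append 52 at index 2 → [46, 78, 52] (no swap needed)
Insert 31:
  append 31 at index 3 → [46, 78, 52, 31]
  31 < parent 78 at index 1, swap → [46, 31, 52, 78]
  31 < parent 46 at index 0, swap → [31, 46, 52, 78]
Insert 56:
  append 56 at index 4 → [31, 46, 52, 78, 56] (no swap needed)
Insert 74:
  append 74 at index 5 → [31, 46, 52, 78, 56, 74] (no swap needed)
Insert 24:
  append 24 at index 6 → [31, 46, 52, 78, 56, 74, 24]
  24 < parent 52 at index 2, swap → [31, 46, 24, 78, 56, 74, 52]
  24 < parent 31 at index 0, swap → [24, 46, 31, 78, 56, 74, 52]
Insert 44:
  append 44 at index 7 → [24, 46, 31, 78, 56, 74, 52, 44]
  44 < parent 78 at index 3, swap → [24, 46, 31, 44, 56, 74, 52, 78]
  44 < parent 46 at index 1, swap → [24, 44, 31, 46, 56, 74, 52, 78]
Insert 23:
  append 23 at index 8 → [24, 44, 31, 46, 56, 74, 52, 78, 23]
  23 < parent 46 at index 3, swap → [24, 44, 31, 23, 56, 74, 52, 78, 46]
  23 < parent 44 at index 1, swap → [24, 23, 31, 44, 56, 74, 52, 78, 46]
  23 < parent 24 at index 0, swap → [23, 24, 31, 44, 56, 74, 52, 78, 46]
Insert 27:
  append 27 at index 9 → [23, 24, 31, 44, 56, 74, 52, 78, 46, 27]
  27 < parent 56 at index 4, swap → [23, 24, 31, 44, 27, 74, 52, 78, 46, 56]

[23, 24, 31, 44, 27, 74, 52, 78, 46, 56]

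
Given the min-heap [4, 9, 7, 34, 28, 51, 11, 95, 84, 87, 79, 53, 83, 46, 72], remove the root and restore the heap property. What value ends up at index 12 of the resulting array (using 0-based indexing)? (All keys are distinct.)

remove root 4; move last element 72 to root → [72, 9, 7, 34, 28, 51, 11, 95, 84, 87, 79, 53, 83, 46]
72 vs smaller child 7 at index 2, swap → [7, 9, 72, 34, 28, 51, 11, 95, 84, 87, 79, 53, 83, 46]
72 vs smaller child 11 at index 6, swap → [7, 9, 11, 34, 28, 51, 72, 95, 84, 87, 79, 53, 83, 46]
72 vs only child 46 at index 13, swap → [7, 9, 11, 34, 28, 51, 46, 95, 84, 87, 79, 53, 83, 72]
resulting array: [7, 9, 11, 34, 28, 51, 46, 95, 84, 87, 79, 53, 83, 72]

83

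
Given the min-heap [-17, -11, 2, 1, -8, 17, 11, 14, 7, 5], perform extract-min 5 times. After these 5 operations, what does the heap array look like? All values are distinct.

[5, 7, 11, 17, 14]

extract-min #1 returns -17:
  remove root -17; move last element 5 to root → [5, -11, 2, 1, -8, 17, 11, 14, 7]
  5 vs smaller child -11 at index 1, swap → [-11, 5, 2, 1, -8, 17, 11, 14, 7]
  5 vs smaller child -8 at index 4, swap → [-11, -8, 2, 1, 5, 17, 11, 14, 7]
extract-min #2 returns -11:
  remove root -11; move last element 7 to root → [7, -8, 2, 1, 5, 17, 11, 14]
  7 vs smaller child -8 at index 1, swap → [-8, 7, 2, 1, 5, 17, 11, 14]
  7 vs smaller child 1 at index 3, swap → [-8, 1, 2, 7, 5, 17, 11, 14]
extract-min #3 returns -8:
  remove root -8; move last element 14 to root → [14, 1, 2, 7, 5, 17, 11]
  14 vs smaller child 1 at index 1, swap → [1, 14, 2, 7, 5, 17, 11]
  14 vs smaller child 5 at index 4, swap → [1, 5, 2, 7, 14, 17, 11]
extract-min #4 returns 1:
  remove root 1; move last element 11 to root → [11, 5, 2, 7, 14, 17]
  11 vs smaller child 2 at index 2, swap → [2, 5, 11, 7, 14, 17]
extract-min #5 returns 2:
  remove root 2; move last element 17 to root → [17, 5, 11, 7, 14]
  17 vs smaller child 5 at index 1, swap → [5, 17, 11, 7, 14]
  17 vs smaller child 7 at index 3, swap → [5, 7, 11, 17, 14]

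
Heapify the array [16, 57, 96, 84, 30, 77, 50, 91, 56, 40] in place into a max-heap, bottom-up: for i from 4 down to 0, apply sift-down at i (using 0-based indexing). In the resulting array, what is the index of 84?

sift down from index 4:
  30 vs only child 40 at index 9, swap → [16, 57, 96, 84, 40, 77, 50, 91, 56, 30]
sift down from index 3:
  84 vs larger child 91 at index 7, swap → [16, 57, 96, 91, 40, 77, 50, 84, 56, 30]
sift down from index 2: already satisfies heap property
sift down from index 1:
  57 vs larger child 91 at index 3, swap → [16, 91, 96, 57, 40, 77, 50, 84, 56, 30]
  57 vs larger child 84 at index 7, swap → [16, 91, 96, 84, 40, 77, 50, 57, 56, 30]
sift down from index 0:
  16 vs larger child 96 at index 2, swap → [96, 91, 16, 84, 40, 77, 50, 57, 56, 30]
  16 vs larger child 77 at index 5, swap → [96, 91, 77, 84, 40, 16, 50, 57, 56, 30]
resulting array: [96, 91, 77, 84, 40, 16, 50, 57, 56, 30]

3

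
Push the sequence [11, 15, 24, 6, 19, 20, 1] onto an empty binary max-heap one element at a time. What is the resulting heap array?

Insert 11:
  append 11 at index 0 → [11] (no swap needed)
Insert 15:
  append 15 at index 1 → [11, 15]
  15 > parent 11 at index 0, swap → [15, 11]
Insert 24:
  append 24 at index 2 → [15, 11, 24]
  24 > parent 15 at index 0, swap → [24, 11, 15]
Insert 6:
  append 6 at index 3 → [24, 11, 15, 6] (no swap needed)
Insert 19:
  append 19 at index 4 → [24, 11, 15, 6, 19]
  19 > parent 11 at index 1, swap → [24, 19, 15, 6, 11]
Insert 20:
  append 20 at index 5 → [24, 19, 15, 6, 11, 20]
  20 > parent 15 at index 2, swap → [24, 19, 20, 6, 11, 15]
Insert 1:
  append 1 at index 6 → [24, 19, 20, 6, 11, 15, 1] (no swap needed)

[24, 19, 20, 6, 11, 15, 1]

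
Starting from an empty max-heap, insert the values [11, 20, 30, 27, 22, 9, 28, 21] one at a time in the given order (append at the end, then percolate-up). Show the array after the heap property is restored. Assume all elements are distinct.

[30, 27, 28, 21, 22, 9, 20, 11]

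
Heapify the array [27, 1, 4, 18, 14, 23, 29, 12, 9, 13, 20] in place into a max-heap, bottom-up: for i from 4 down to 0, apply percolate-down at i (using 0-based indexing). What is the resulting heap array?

sift down from index 4:
  14 vs larger child 20 at index 10, swap → [27, 1, 4, 18, 20, 23, 29, 12, 9, 13, 14]
sift down from index 3: already satisfies heap property
sift down from index 2:
  4 vs larger child 29 at index 6, swap → [27, 1, 29, 18, 20, 23, 4, 12, 9, 13, 14]
sift down from index 1:
  1 vs larger child 20 at index 4, swap → [27, 20, 29, 18, 1, 23, 4, 12, 9, 13, 14]
  1 vs larger child 14 at index 10, swap → [27, 20, 29, 18, 14, 23, 4, 12, 9, 13, 1]
sift down from index 0:
  27 vs larger child 29 at index 2, swap → [29, 20, 27, 18, 14, 23, 4, 12, 9, 13, 1]

[29, 20, 27, 18, 14, 23, 4, 12, 9, 13, 1]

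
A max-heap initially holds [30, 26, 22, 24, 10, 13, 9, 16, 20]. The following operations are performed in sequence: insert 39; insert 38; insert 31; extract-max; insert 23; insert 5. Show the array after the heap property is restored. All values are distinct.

insert 39:
  append 39 at index 9 → [30, 26, 22, 24, 10, 13, 9, 16, 20, 39]
  39 > parent 10 at index 4, swap → [30, 26, 22, 24, 39, 13, 9, 16, 20, 10]
  39 > parent 26 at index 1, swap → [30, 39, 22, 24, 26, 13, 9, 16, 20, 10]
  39 > parent 30 at index 0, swap → [39, 30, 22, 24, 26, 13, 9, 16, 20, 10]
insert 38:
  append 38 at index 10 → [39, 30, 22, 24, 26, 13, 9, 16, 20, 10, 38]
  38 > parent 26 at index 4, swap → [39, 30, 22, 24, 38, 13, 9, 16, 20, 10, 26]
  38 > parent 30 at index 1, swap → [39, 38, 22, 24, 30, 13, 9, 16, 20, 10, 26]
insert 31:
  append 31 at index 11 → [39, 38, 22, 24, 30, 13, 9, 16, 20, 10, 26, 31]
  31 > parent 13 at index 5, swap → [39, 38, 22, 24, 30, 31, 9, 16, 20, 10, 26, 13]
  31 > parent 22 at index 2, swap → [39, 38, 31, 24, 30, 22, 9, 16, 20, 10, 26, 13]
extract-max → returns 39:
  remove root 39; move last element 13 to root → [13, 38, 31, 24, 30, 22, 9, 16, 20, 10, 26]
  13 vs larger child 38 at index 1, swap → [38, 13, 31, 24, 30, 22, 9, 16, 20, 10, 26]
  13 vs larger child 30 at index 4, swap → [38, 30, 31, 24, 13, 22, 9, 16, 20, 10, 26]
  13 vs larger child 26 at index 10, swap → [38, 30, 31, 24, 26, 22, 9, 16, 20, 10, 13]
insert 23:
  append 23 at index 11 → [38, 30, 31, 24, 26, 22, 9, 16, 20, 10, 13, 23]
  23 > parent 22 at index 5, swap → [38, 30, 31, 24, 26, 23, 9, 16, 20, 10, 13, 22]
insert 5:
  append 5 at index 12 → [38, 30, 31, 24, 26, 23, 9, 16, 20, 10, 13, 22, 5] (no swap needed)

[38, 30, 31, 24, 26, 23, 9, 16, 20, 10, 13, 22, 5]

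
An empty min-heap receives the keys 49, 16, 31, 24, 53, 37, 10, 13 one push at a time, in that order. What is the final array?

[10, 13, 16, 24, 53, 37, 31, 49]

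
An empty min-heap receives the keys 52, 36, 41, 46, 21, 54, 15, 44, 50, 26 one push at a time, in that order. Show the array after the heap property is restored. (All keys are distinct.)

[15, 26, 21, 44, 36, 54, 41, 52, 50, 46]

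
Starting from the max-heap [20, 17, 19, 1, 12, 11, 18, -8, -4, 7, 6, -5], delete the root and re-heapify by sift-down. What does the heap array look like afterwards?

remove root 20; move last element -5 to root → [-5, 17, 19, 1, 12, 11, 18, -8, -4, 7, 6]
-5 vs larger child 19 at index 2, swap → [19, 17, -5, 1, 12, 11, 18, -8, -4, 7, 6]
-5 vs larger child 18 at index 6, swap → [19, 17, 18, 1, 12, 11, -5, -8, -4, 7, 6]

[19, 17, 18, 1, 12, 11, -5, -8, -4, 7, 6]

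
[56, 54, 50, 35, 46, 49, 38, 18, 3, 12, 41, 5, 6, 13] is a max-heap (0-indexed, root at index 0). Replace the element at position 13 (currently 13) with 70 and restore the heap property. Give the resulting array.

[70, 54, 56, 35, 46, 49, 50, 18, 3, 12, 41, 5, 6, 38]

set index 13 from 13 to 70 → [56, 54, 50, 35, 46, 49, 38, 18, 3, 12, 41, 5, 6, 70]
70 > parent 38 at index 6, swap → [56, 54, 50, 35, 46, 49, 70, 18, 3, 12, 41, 5, 6, 38]
70 > parent 50 at index 2, swap → [56, 54, 70, 35, 46, 49, 50, 18, 3, 12, 41, 5, 6, 38]
70 > parent 56 at index 0, swap → [70, 54, 56, 35, 46, 49, 50, 18, 3, 12, 41, 5, 6, 38]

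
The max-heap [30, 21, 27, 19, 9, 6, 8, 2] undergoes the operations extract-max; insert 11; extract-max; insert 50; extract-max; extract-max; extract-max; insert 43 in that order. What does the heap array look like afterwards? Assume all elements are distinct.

[43, 9, 11, 2, 6, 8]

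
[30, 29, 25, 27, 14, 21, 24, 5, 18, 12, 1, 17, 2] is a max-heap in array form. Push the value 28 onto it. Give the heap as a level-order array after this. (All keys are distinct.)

[30, 29, 28, 27, 14, 21, 25, 5, 18, 12, 1, 17, 2, 24]

append 28 at index 13 → [30, 29, 25, 27, 14, 21, 24, 5, 18, 12, 1, 17, 2, 28]
28 > parent 24 at index 6, swap → [30, 29, 25, 27, 14, 21, 28, 5, 18, 12, 1, 17, 2, 24]
28 > parent 25 at index 2, swap → [30, 29, 28, 27, 14, 21, 25, 5, 18, 12, 1, 17, 2, 24]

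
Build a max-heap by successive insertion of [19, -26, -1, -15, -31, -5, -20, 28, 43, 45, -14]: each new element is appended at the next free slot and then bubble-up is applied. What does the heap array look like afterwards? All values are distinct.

[45, 43, -1, 19, 28, -5, -20, -26, -15, -31, -14]

Insert 19:
  append 19 at index 0 → [19] (no swap needed)
Insert -26:
  append -26 at index 1 → [19, -26] (no swap needed)
Insert -1:
  append -1 at index 2 → [19, -26, -1] (no swap needed)
Insert -15:
  append -15 at index 3 → [19, -26, -1, -15]
  -15 > parent -26 at index 1, swap → [19, -15, -1, -26]
Insert -31:
  append -31 at index 4 → [19, -15, -1, -26, -31] (no swap needed)
Insert -5:
  append -5 at index 5 → [19, -15, -1, -26, -31, -5] (no swap needed)
Insert -20:
  append -20 at index 6 → [19, -15, -1, -26, -31, -5, -20] (no swap needed)
Insert 28:
  append 28 at index 7 → [19, -15, -1, -26, -31, -5, -20, 28]
  28 > parent -26 at index 3, swap → [19, -15, -1, 28, -31, -5, -20, -26]
  28 > parent -15 at index 1, swap → [19, 28, -1, -15, -31, -5, -20, -26]
  28 > parent 19 at index 0, swap → [28, 19, -1, -15, -31, -5, -20, -26]
Insert 43:
  append 43 at index 8 → [28, 19, -1, -15, -31, -5, -20, -26, 43]
  43 > parent -15 at index 3, swap → [28, 19, -1, 43, -31, -5, -20, -26, -15]
  43 > parent 19 at index 1, swap → [28, 43, -1, 19, -31, -5, -20, -26, -15]
  43 > parent 28 at index 0, swap → [43, 28, -1, 19, -31, -5, -20, -26, -15]
Insert 45:
  append 45 at index 9 → [43, 28, -1, 19, -31, -5, -20, -26, -15, 45]
  45 > parent -31 at index 4, swap → [43, 28, -1, 19, 45, -5, -20, -26, -15, -31]
  45 > parent 28 at index 1, swap → [43, 45, -1, 19, 28, -5, -20, -26, -15, -31]
  45 > parent 43 at index 0, swap → [45, 43, -1, 19, 28, -5, -20, -26, -15, -31]
Insert -14:
  append -14 at index 10 → [45, 43, -1, 19, 28, -5, -20, -26, -15, -31, -14] (no swap needed)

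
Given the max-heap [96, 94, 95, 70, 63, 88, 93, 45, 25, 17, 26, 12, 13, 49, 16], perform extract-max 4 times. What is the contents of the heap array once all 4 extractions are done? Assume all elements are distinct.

[88, 70, 49, 45, 63, 13, 12, 16, 25, 17, 26]

extract-max #1 returns 96:
  remove root 96; move last element 16 to root → [16, 94, 95, 70, 63, 88, 93, 45, 25, 17, 26, 12, 13, 49]
  16 vs larger child 95 at index 2, swap → [95, 94, 16, 70, 63, 88, 93, 45, 25, 17, 26, 12, 13, 49]
  16 vs larger child 93 at index 6, swap → [95, 94, 93, 70, 63, 88, 16, 45, 25, 17, 26, 12, 13, 49]
  16 vs only child 49 at index 13, swap → [95, 94, 93, 70, 63, 88, 49, 45, 25, 17, 26, 12, 13, 16]
extract-max #2 returns 95:
  remove root 95; move last element 16 to root → [16, 94, 93, 70, 63, 88, 49, 45, 25, 17, 26, 12, 13]
  16 vs larger child 94 at index 1, swap → [94, 16, 93, 70, 63, 88, 49, 45, 25, 17, 26, 12, 13]
  16 vs larger child 70 at index 3, swap → [94, 70, 93, 16, 63, 88, 49, 45, 25, 17, 26, 12, 13]
  16 vs larger child 45 at index 7, swap → [94, 70, 93, 45, 63, 88, 49, 16, 25, 17, 26, 12, 13]
extract-max #3 returns 94:
  remove root 94; move last element 13 to root → [13, 70, 93, 45, 63, 88, 49, 16, 25, 17, 26, 12]
  13 vs larger child 93 at index 2, swap → [93, 70, 13, 45, 63, 88, 49, 16, 25, 17, 26, 12]
  13 vs larger child 88 at index 5, swap → [93, 70, 88, 45, 63, 13, 49, 16, 25, 17, 26, 12]
extract-max #4 returns 93:
  remove root 93; move last element 12 to root → [12, 70, 88, 45, 63, 13, 49, 16, 25, 17, 26]
  12 vs larger child 88 at index 2, swap → [88, 70, 12, 45, 63, 13, 49, 16, 25, 17, 26]
  12 vs larger child 49 at index 6, swap → [88, 70, 49, 45, 63, 13, 12, 16, 25, 17, 26]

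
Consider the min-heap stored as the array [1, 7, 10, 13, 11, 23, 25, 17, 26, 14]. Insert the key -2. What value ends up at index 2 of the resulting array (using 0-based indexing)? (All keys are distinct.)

10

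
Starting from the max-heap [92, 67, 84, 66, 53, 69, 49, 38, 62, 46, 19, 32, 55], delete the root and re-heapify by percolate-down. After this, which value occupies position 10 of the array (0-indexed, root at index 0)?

remove root 92; move last element 55 to root → [55, 67, 84, 66, 53, 69, 49, 38, 62, 46, 19, 32]
55 vs larger child 84 at index 2, swap → [84, 67, 55, 66, 53, 69, 49, 38, 62, 46, 19, 32]
55 vs larger child 69 at index 5, swap → [84, 67, 69, 66, 53, 55, 49, 38, 62, 46, 19, 32]
resulting array: [84, 67, 69, 66, 53, 55, 49, 38, 62, 46, 19, 32]

19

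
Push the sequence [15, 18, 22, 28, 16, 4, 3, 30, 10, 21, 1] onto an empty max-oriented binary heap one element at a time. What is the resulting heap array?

Insert 15:
  append 15 at index 0 → [15] (no swap needed)
Insert 18:
  append 18 at index 1 → [15, 18]
  18 > parent 15 at index 0, swap → [18, 15]
Insert 22:
  append 22 at index 2 → [18, 15, 22]
  22 > parent 18 at index 0, swap → [22, 15, 18]
Insert 28:
  append 28 at index 3 → [22, 15, 18, 28]
  28 > parent 15 at index 1, swap → [22, 28, 18, 15]
  28 > parent 22 at index 0, swap → [28, 22, 18, 15]
Insert 16:
  append 16 at index 4 → [28, 22, 18, 15, 16] (no swap needed)
Insert 4:
  append 4 at index 5 → [28, 22, 18, 15, 16, 4] (no swap needed)
Insert 3:
  append 3 at index 6 → [28, 22, 18, 15, 16, 4, 3] (no swap needed)
Insert 30:
  append 30 at index 7 → [28, 22, 18, 15, 16, 4, 3, 30]
  30 > parent 15 at index 3, swap → [28, 22, 18, 30, 16, 4, 3, 15]
  30 > parent 22 at index 1, swap → [28, 30, 18, 22, 16, 4, 3, 15]
  30 > parent 28 at index 0, swap → [30, 28, 18, 22, 16, 4, 3, 15]
Insert 10:
  append 10 at index 8 → [30, 28, 18, 22, 16, 4, 3, 15, 10] (no swap needed)
Insert 21:
  append 21 at index 9 → [30, 28, 18, 22, 16, 4, 3, 15, 10, 21]
  21 > parent 16 at index 4, swap → [30, 28, 18, 22, 21, 4, 3, 15, 10, 16]
Insert 1:
  append 1 at index 10 → [30, 28, 18, 22, 21, 4, 3, 15, 10, 16, 1] (no swap needed)

[30, 28, 18, 22, 21, 4, 3, 15, 10, 16, 1]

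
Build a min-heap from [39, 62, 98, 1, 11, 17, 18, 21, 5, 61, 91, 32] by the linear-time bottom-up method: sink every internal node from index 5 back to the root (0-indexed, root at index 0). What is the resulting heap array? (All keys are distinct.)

[1, 5, 17, 21, 11, 32, 18, 39, 62, 61, 91, 98]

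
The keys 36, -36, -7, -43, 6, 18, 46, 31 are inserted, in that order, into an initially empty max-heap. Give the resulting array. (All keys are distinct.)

Insert 36:
  append 36 at index 0 → [36] (no swap needed)
Insert -36:
  append -36 at index 1 → [36, -36] (no swap needed)
Insert -7:
  append -7 at index 2 → [36, -36, -7] (no swap needed)
Insert -43:
  append -43 at index 3 → [36, -36, -7, -43] (no swap needed)
Insert 6:
  append 6 at index 4 → [36, -36, -7, -43, 6]
  6 > parent -36 at index 1, swap → [36, 6, -7, -43, -36]
Insert 18:
  append 18 at index 5 → [36, 6, -7, -43, -36, 18]
  18 > parent -7 at index 2, swap → [36, 6, 18, -43, -36, -7]
Insert 46:
  append 46 at index 6 → [36, 6, 18, -43, -36, -7, 46]
  46 > parent 18 at index 2, swap → [36, 6, 46, -43, -36, -7, 18]
  46 > parent 36 at index 0, swap → [46, 6, 36, -43, -36, -7, 18]
Insert 31:
  append 31 at index 7 → [46, 6, 36, -43, -36, -7, 18, 31]
  31 > parent -43 at index 3, swap → [46, 6, 36, 31, -36, -7, 18, -43]
  31 > parent 6 at index 1, swap → [46, 31, 36, 6, -36, -7, 18, -43]

[46, 31, 36, 6, -36, -7, 18, -43]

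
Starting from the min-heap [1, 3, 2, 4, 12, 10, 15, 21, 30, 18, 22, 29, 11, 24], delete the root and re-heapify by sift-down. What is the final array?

[2, 3, 10, 4, 12, 11, 15, 21, 30, 18, 22, 29, 24]

remove root 1; move last element 24 to root → [24, 3, 2, 4, 12, 10, 15, 21, 30, 18, 22, 29, 11]
24 vs smaller child 2 at index 2, swap → [2, 3, 24, 4, 12, 10, 15, 21, 30, 18, 22, 29, 11]
24 vs smaller child 10 at index 5, swap → [2, 3, 10, 4, 12, 24, 15, 21, 30, 18, 22, 29, 11]
24 vs smaller child 11 at index 12, swap → [2, 3, 10, 4, 12, 11, 15, 21, 30, 18, 22, 29, 24]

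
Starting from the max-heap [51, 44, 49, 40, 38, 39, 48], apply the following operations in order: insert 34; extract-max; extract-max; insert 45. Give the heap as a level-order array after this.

[48, 44, 45, 40, 38, 34, 39]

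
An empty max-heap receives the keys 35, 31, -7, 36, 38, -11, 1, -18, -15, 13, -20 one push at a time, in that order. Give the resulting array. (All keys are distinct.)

[38, 36, 1, 31, 35, -11, -7, -18, -15, 13, -20]

Insert 35:
  append 35 at index 0 → [35] (no swap needed)
Insert 31:
  append 31 at index 1 → [35, 31] (no swap needed)
Insert -7:
  append -7 at index 2 → [35, 31, -7] (no swap needed)
Insert 36:
  append 36 at index 3 → [35, 31, -7, 36]
  36 > parent 31 at index 1, swap → [35, 36, -7, 31]
  36 > parent 35 at index 0, swap → [36, 35, -7, 31]
Insert 38:
  append 38 at index 4 → [36, 35, -7, 31, 38]
  38 > parent 35 at index 1, swap → [36, 38, -7, 31, 35]
  38 > parent 36 at index 0, swap → [38, 36, -7, 31, 35]
Insert -11:
  append -11 at index 5 → [38, 36, -7, 31, 35, -11] (no swap needed)
Insert 1:
  append 1 at index 6 → [38, 36, -7, 31, 35, -11, 1]
  1 > parent -7 at index 2, swap → [38, 36, 1, 31, 35, -11, -7]
Insert -18:
  append -18 at index 7 → [38, 36, 1, 31, 35, -11, -7, -18] (no swap needed)
Insert -15:
  append -15 at index 8 → [38, 36, 1, 31, 35, -11, -7, -18, -15] (no swap needed)
Insert 13:
  append 13 at index 9 → [38, 36, 1, 31, 35, -11, -7, -18, -15, 13] (no swap needed)
Insert -20:
  append -20 at index 10 → [38, 36, 1, 31, 35, -11, -7, -18, -15, 13, -20] (no swap needed)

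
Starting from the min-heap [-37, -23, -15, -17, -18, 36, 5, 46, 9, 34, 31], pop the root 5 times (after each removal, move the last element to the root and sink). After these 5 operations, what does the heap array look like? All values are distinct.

extract-min #1 returns -37:
  remove root -37; move last element 31 to root → [31, -23, -15, -17, -18, 36, 5, 46, 9, 34]
  31 vs smaller child -23 at index 1, swap → [-23, 31, -15, -17, -18, 36, 5, 46, 9, 34]
  31 vs smaller child -18 at index 4, swap → [-23, -18, -15, -17, 31, 36, 5, 46, 9, 34]
extract-min #2 returns -23:
  remove root -23; move last element 34 to root → [34, -18, -15, -17, 31, 36, 5, 46, 9]
  34 vs smaller child -18 at index 1, swap → [-18, 34, -15, -17, 31, 36, 5, 46, 9]
  34 vs smaller child -17 at index 3, swap → [-18, -17, -15, 34, 31, 36, 5, 46, 9]
  34 vs smaller child 9 at index 8, swap → [-18, -17, -15, 9, 31, 36, 5, 46, 34]
extract-min #3 returns -18:
  remove root -18; move last element 34 to root → [34, -17, -15, 9, 31, 36, 5, 46]
  34 vs smaller child -17 at index 1, swap → [-17, 34, -15, 9, 31, 36, 5, 46]
  34 vs smaller child 9 at index 3, swap → [-17, 9, -15, 34, 31, 36, 5, 46]
extract-min #4 returns -17:
  remove root -17; move last element 46 to root → [46, 9, -15, 34, 31, 36, 5]
  46 vs smaller child -15 at index 2, swap → [-15, 9, 46, 34, 31, 36, 5]
  46 vs smaller child 5 at index 6, swap → [-15, 9, 5, 34, 31, 36, 46]
extract-min #5 returns -15:
  remove root -15; move last element 46 to root → [46, 9, 5, 34, 31, 36]
  46 vs smaller child 5 at index 2, swap → [5, 9, 46, 34, 31, 36]
  46 vs only child 36 at index 5, swap → [5, 9, 36, 34, 31, 46]

[5, 9, 36, 34, 31, 46]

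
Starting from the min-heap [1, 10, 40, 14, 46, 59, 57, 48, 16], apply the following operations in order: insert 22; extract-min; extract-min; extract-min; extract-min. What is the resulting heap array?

[22, 46, 40, 57, 48, 59]

insert 22:
  append 22 at index 9 → [1, 10, 40, 14, 46, 59, 57, 48, 16, 22]
  22 < parent 46 at index 4, swap → [1, 10, 40, 14, 22, 59, 57, 48, 16, 46]
extract-min → returns 1:
  remove root 1; move last element 46 to root → [46, 10, 40, 14, 22, 59, 57, 48, 16]
  46 vs smaller child 10 at index 1, swap → [10, 46, 40, 14, 22, 59, 57, 48, 16]
  46 vs smaller child 14 at index 3, swap → [10, 14, 40, 46, 22, 59, 57, 48, 16]
  46 vs smaller child 16 at index 8, swap → [10, 14, 40, 16, 22, 59, 57, 48, 46]
extract-min → returns 10:
  remove root 10; move last element 46 to root → [46, 14, 40, 16, 22, 59, 57, 48]
  46 vs smaller child 14 at index 1, swap → [14, 46, 40, 16, 22, 59, 57, 48]
  46 vs smaller child 16 at index 3, swap → [14, 16, 40, 46, 22, 59, 57, 48]
extract-min → returns 14:
  remove root 14; move last element 48 to root → [48, 16, 40, 46, 22, 59, 57]
  48 vs smaller child 16 at index 1, swap → [16, 48, 40, 46, 22, 59, 57]
  48 vs smaller child 22 at index 4, swap → [16, 22, 40, 46, 48, 59, 57]
extract-min → returns 16:
  remove root 16; move last element 57 to root → [57, 22, 40, 46, 48, 59]
  57 vs smaller child 22 at index 1, swap → [22, 57, 40, 46, 48, 59]
  57 vs smaller child 46 at index 3, swap → [22, 46, 40, 57, 48, 59]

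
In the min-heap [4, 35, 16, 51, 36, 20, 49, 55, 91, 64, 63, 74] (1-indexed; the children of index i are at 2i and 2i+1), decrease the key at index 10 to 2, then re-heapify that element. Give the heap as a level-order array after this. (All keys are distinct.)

[2, 4, 16, 51, 35, 20, 49, 55, 91, 36, 63, 74]

set index 10 from 64 to 2 → [4, 35, 16, 51, 36, 20, 49, 55, 91, 2, 63, 74]
2 < parent 36 at index 5, swap → [4, 35, 16, 51, 2, 20, 49, 55, 91, 36, 63, 74]
2 < parent 35 at index 2, swap → [4, 2, 16, 51, 35, 20, 49, 55, 91, 36, 63, 74]
2 < parent 4 at index 1, swap → [2, 4, 16, 51, 35, 20, 49, 55, 91, 36, 63, 74]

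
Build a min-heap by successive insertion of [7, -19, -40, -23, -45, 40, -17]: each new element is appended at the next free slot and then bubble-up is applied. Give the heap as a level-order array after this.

Insert 7:
  append 7 at index 0 → [7] (no swap needed)
Insert -19:
  append -19 at index 1 → [7, -19]
  -19 < parent 7 at index 0, swap → [-19, 7]
Insert -40:
  append -40 at index 2 → [-19, 7, -40]
  -40 < parent -19 at index 0, swap → [-40, 7, -19]
Insert -23:
  append -23 at index 3 → [-40, 7, -19, -23]
  -23 < parent 7 at index 1, swap → [-40, -23, -19, 7]
Insert -45:
  append -45 at index 4 → [-40, -23, -19, 7, -45]
  -45 < parent -23 at index 1, swap → [-40, -45, -19, 7, -23]
  -45 < parent -40 at index 0, swap → [-45, -40, -19, 7, -23]
Insert 40:
  append 40 at index 5 → [-45, -40, -19, 7, -23, 40] (no swap needed)
Insert -17:
  append -17 at index 6 → [-45, -40, -19, 7, -23, 40, -17] (no swap needed)

[-45, -40, -19, 7, -23, 40, -17]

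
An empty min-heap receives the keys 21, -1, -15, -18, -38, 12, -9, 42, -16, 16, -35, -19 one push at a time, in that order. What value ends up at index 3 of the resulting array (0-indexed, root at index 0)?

-16

Insert 21:
  append 21 at index 0 → [21] (no swap needed)
Insert -1:
  append -1 at index 1 → [21, -1]
  -1 < parent 21 at index 0, swap → [-1, 21]
Insert -15:
  append -15 at index 2 → [-1, 21, -15]
  -15 < parent -1 at index 0, swap → [-15, 21, -1]
Insert -18:
  append -18 at index 3 → [-15, 21, -1, -18]
  -18 < parent 21 at index 1, swap → [-15, -18, -1, 21]
  -18 < parent -15 at index 0, swap → [-18, -15, -1, 21]
Insert -38:
  append -38 at index 4 → [-18, -15, -1, 21, -38]
  -38 < parent -15 at index 1, swap → [-18, -38, -1, 21, -15]
  -38 < parent -18 at index 0, swap → [-38, -18, -1, 21, -15]
Insert 12:
  append 12 at index 5 → [-38, -18, -1, 21, -15, 12] (no swap needed)
Insert -9:
  append -9 at index 6 → [-38, -18, -1, 21, -15, 12, -9]
  -9 < parent -1 at index 2, swap → [-38, -18, -9, 21, -15, 12, -1]
Insert 42:
  append 42 at index 7 → [-38, -18, -9, 21, -15, 12, -1, 42] (no swap needed)
Insert -16:
  append -16 at index 8 → [-38, -18, -9, 21, -15, 12, -1, 42, -16]
  -16 < parent 21 at index 3, swap → [-38, -18, -9, -16, -15, 12, -1, 42, 21]
Insert 16:
  append 16 at index 9 → [-38, -18, -9, -16, -15, 12, -1, 42, 21, 16] (no swap needed)
Insert -35:
  append -35 at index 10 → [-38, -18, -9, -16, -15, 12, -1, 42, 21, 16, -35]
  -35 < parent -15 at index 4, swap → [-38, -18, -9, -16, -35, 12, -1, 42, 21, 16, -15]
  -35 < parent -18 at index 1, swap → [-38, -35, -9, -16, -18, 12, -1, 42, 21, 16, -15]
Insert -19:
  append -19 at index 11 → [-38, -35, -9, -16, -18, 12, -1, 42, 21, 16, -15, -19]
  -19 < parent 12 at index 5, swap → [-38, -35, -9, -16, -18, -19, -1, 42, 21, 16, -15, 12]
  -19 < parent -9 at index 2, swap → [-38, -35, -19, -16, -18, -9, -1, 42, 21, 16, -15, 12]
resulting array: [-38, -35, -19, -16, -18, -9, -1, 42, 21, 16, -15, 12]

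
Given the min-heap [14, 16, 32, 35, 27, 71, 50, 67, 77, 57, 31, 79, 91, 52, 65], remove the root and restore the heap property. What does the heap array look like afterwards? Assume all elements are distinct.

[16, 27, 32, 35, 31, 71, 50, 67, 77, 57, 65, 79, 91, 52]

remove root 14; move last element 65 to root → [65, 16, 32, 35, 27, 71, 50, 67, 77, 57, 31, 79, 91, 52]
65 vs smaller child 16 at index 1, swap → [16, 65, 32, 35, 27, 71, 50, 67, 77, 57, 31, 79, 91, 52]
65 vs smaller child 27 at index 4, swap → [16, 27, 32, 35, 65, 71, 50, 67, 77, 57, 31, 79, 91, 52]
65 vs smaller child 31 at index 10, swap → [16, 27, 32, 35, 31, 71, 50, 67, 77, 57, 65, 79, 91, 52]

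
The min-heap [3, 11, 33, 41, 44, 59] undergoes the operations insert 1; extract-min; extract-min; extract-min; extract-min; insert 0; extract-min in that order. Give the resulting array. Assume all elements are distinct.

[41, 59, 44]

insert 1:
  append 1 at index 6 → [3, 11, 33, 41, 44, 59, 1]
  1 < parent 33 at index 2, swap → [3, 11, 1, 41, 44, 59, 33]
  1 < parent 3 at index 0, swap → [1, 11, 3, 41, 44, 59, 33]
extract-min → returns 1:
  remove root 1; move last element 33 to root → [33, 11, 3, 41, 44, 59]
  33 vs smaller child 3 at index 2, swap → [3, 11, 33, 41, 44, 59]
extract-min → returns 3:
  remove root 3; move last element 59 to root → [59, 11, 33, 41, 44]
  59 vs smaller child 11 at index 1, swap → [11, 59, 33, 41, 44]
  59 vs smaller child 41 at index 3, swap → [11, 41, 33, 59, 44]
extract-min → returns 11:
  remove root 11; move last element 44 to root → [44, 41, 33, 59]
  44 vs smaller child 33 at index 2, swap → [33, 41, 44, 59]
extract-min → returns 33:
  remove root 33; move last element 59 to root → [59, 41, 44]
  59 vs smaller child 41 at index 1, swap → [41, 59, 44]
insert 0:
  append 0 at index 3 → [41, 59, 44, 0]
  0 < parent 59 at index 1, swap → [41, 0, 44, 59]
  0 < parent 41 at index 0, swap → [0, 41, 44, 59]
extract-min → returns 0:
  remove root 0; move last element 59 to root → [59, 41, 44]
  59 vs smaller child 41 at index 1, swap → [41, 59, 44]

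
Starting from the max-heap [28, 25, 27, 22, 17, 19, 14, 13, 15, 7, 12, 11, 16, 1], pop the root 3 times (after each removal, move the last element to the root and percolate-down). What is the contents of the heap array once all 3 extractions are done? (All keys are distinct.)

[22, 17, 19, 15, 12, 16, 14, 13, 1, 7, 11]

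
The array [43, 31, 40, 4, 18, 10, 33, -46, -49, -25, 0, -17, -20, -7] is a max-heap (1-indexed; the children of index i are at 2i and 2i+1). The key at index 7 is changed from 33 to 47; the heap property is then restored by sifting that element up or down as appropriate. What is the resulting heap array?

set index 7 from 33 to 47 → [43, 31, 40, 4, 18, 10, 47, -46, -49, -25, 0, -17, -20, -7]
47 > parent 40 at index 3, swap → [43, 31, 47, 4, 18, 10, 40, -46, -49, -25, 0, -17, -20, -7]
47 > parent 43 at index 1, swap → [47, 31, 43, 4, 18, 10, 40, -46, -49, -25, 0, -17, -20, -7]

[47, 31, 43, 4, 18, 10, 40, -46, -49, -25, 0, -17, -20, -7]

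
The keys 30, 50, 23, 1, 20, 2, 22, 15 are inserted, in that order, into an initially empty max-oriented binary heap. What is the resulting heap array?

Insert 30:
  append 30 at index 0 → [30] (no swap needed)
Insert 50:
  append 50 at index 1 → [30, 50]
  50 > parent 30 at index 0, swap → [50, 30]
Insert 23:
  append 23 at index 2 → [50, 30, 23] (no swap needed)
Insert 1:
  append 1 at index 3 → [50, 30, 23, 1] (no swap needed)
Insert 20:
  append 20 at index 4 → [50, 30, 23, 1, 20] (no swap needed)
Insert 2:
  append 2 at index 5 → [50, 30, 23, 1, 20, 2] (no swap needed)
Insert 22:
  append 22 at index 6 → [50, 30, 23, 1, 20, 2, 22] (no swap needed)
Insert 15:
  append 15 at index 7 → [50, 30, 23, 1, 20, 2, 22, 15]
  15 > parent 1 at index 3, swap → [50, 30, 23, 15, 20, 2, 22, 1]

[50, 30, 23, 15, 20, 2, 22, 1]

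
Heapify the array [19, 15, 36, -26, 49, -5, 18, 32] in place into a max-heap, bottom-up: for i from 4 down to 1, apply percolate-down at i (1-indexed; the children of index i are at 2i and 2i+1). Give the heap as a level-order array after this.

sift down from index 4:
  -26 vs only child 32 at index 8, swap → [19, 15, 36, 32, 49, -5, 18, -26]
sift down from index 3: already satisfies heap property
sift down from index 2:
  15 vs larger child 49 at index 5, swap → [19, 49, 36, 32, 15, -5, 18, -26]
sift down from index 1:
  19 vs larger child 49 at index 2, swap → [49, 19, 36, 32, 15, -5, 18, -26]
  19 vs larger child 32 at index 4, swap → [49, 32, 36, 19, 15, -5, 18, -26]

[49, 32, 36, 19, 15, -5, 18, -26]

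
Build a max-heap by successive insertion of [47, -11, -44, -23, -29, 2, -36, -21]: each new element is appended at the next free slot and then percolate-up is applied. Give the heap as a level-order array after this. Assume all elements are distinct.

[47, -11, 2, -21, -29, -44, -36, -23]

Insert 47:
  append 47 at index 0 → [47] (no swap needed)
Insert -11:
  append -11 at index 1 → [47, -11] (no swap needed)
Insert -44:
  append -44 at index 2 → [47, -11, -44] (no swap needed)
Insert -23:
  append -23 at index 3 → [47, -11, -44, -23] (no swap needed)
Insert -29:
  append -29 at index 4 → [47, -11, -44, -23, -29] (no swap needed)
Insert 2:
  append 2 at index 5 → [47, -11, -44, -23, -29, 2]
  2 > parent -44 at index 2, swap → [47, -11, 2, -23, -29, -44]
Insert -36:
  append -36 at index 6 → [47, -11, 2, -23, -29, -44, -36] (no swap needed)
Insert -21:
  append -21 at index 7 → [47, -11, 2, -23, -29, -44, -36, -21]
  -21 > parent -23 at index 3, swap → [47, -11, 2, -21, -29, -44, -36, -23]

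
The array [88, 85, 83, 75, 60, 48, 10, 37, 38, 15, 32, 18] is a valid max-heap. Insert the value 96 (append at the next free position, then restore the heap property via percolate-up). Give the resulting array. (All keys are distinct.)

[96, 85, 88, 75, 60, 83, 10, 37, 38, 15, 32, 18, 48]

append 96 at index 12 → [88, 85, 83, 75, 60, 48, 10, 37, 38, 15, 32, 18, 96]
96 > parent 48 at index 5, swap → [88, 85, 83, 75, 60, 96, 10, 37, 38, 15, 32, 18, 48]
96 > parent 83 at index 2, swap → [88, 85, 96, 75, 60, 83, 10, 37, 38, 15, 32, 18, 48]
96 > parent 88 at index 0, swap → [96, 85, 88, 75, 60, 83, 10, 37, 38, 15, 32, 18, 48]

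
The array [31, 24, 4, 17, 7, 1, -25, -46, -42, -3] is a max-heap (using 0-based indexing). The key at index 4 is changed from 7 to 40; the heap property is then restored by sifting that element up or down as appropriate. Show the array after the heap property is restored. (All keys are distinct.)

[40, 31, 4, 17, 24, 1, -25, -46, -42, -3]

set index 4 from 7 to 40 → [31, 24, 4, 17, 40, 1, -25, -46, -42, -3]
40 > parent 24 at index 1, swap → [31, 40, 4, 17, 24, 1, -25, -46, -42, -3]
40 > parent 31 at index 0, swap → [40, 31, 4, 17, 24, 1, -25, -46, -42, -3]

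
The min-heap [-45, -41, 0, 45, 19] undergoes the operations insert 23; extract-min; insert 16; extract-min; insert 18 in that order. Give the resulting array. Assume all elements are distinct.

[0, 19, 16, 45, 23, 18]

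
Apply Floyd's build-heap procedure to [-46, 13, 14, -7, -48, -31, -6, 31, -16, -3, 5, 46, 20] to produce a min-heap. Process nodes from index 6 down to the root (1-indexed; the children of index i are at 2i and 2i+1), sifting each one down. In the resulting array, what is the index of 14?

sift down from index 6: already satisfies heap property
sift down from index 5: already satisfies heap property
sift down from index 4:
  -7 vs smaller child -16 at index 9, swap → [-46, 13, 14, -16, -48, -31, -6, 31, -7, -3, 5, 46, 20]
sift down from index 3:
  14 vs smaller child -31 at index 6, swap → [-46, 13, -31, -16, -48, 14, -6, 31, -7, -3, 5, 46, 20]
sift down from index 2:
  13 vs smaller child -48 at index 5, swap → [-46, -48, -31, -16, 13, 14, -6, 31, -7, -3, 5, 46, 20]
  13 vs smaller child -3 at index 10, swap → [-46, -48, -31, -16, -3, 14, -6, 31, -7, 13, 5, 46, 20]
sift down from index 1:
  -46 vs smaller child -48 at index 2, swap → [-48, -46, -31, -16, -3, 14, -6, 31, -7, 13, 5, 46, 20]
resulting array: [-48, -46, -31, -16, -3, 14, -6, 31, -7, 13, 5, 46, 20]

6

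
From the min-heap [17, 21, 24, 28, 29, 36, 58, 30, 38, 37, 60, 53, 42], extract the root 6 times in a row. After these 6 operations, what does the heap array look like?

[36, 37, 42, 38, 60, 53, 58]

extract-min #1 returns 17:
  remove root 17; move last element 42 to root → [42, 21, 24, 28, 29, 36, 58, 30, 38, 37, 60, 53]
  42 vs smaller child 21 at index 1, swap → [21, 42, 24, 28, 29, 36, 58, 30, 38, 37, 60, 53]
  42 vs smaller child 28 at index 3, swap → [21, 28, 24, 42, 29, 36, 58, 30, 38, 37, 60, 53]
  42 vs smaller child 30 at index 7, swap → [21, 28, 24, 30, 29, 36, 58, 42, 38, 37, 60, 53]
extract-min #2 returns 21:
  remove root 21; move last element 53 to root → [53, 28, 24, 30, 29, 36, 58, 42, 38, 37, 60]
  53 vs smaller child 24 at index 2, swap → [24, 28, 53, 30, 29, 36, 58, 42, 38, 37, 60]
  53 vs smaller child 36 at index 5, swap → [24, 28, 36, 30, 29, 53, 58, 42, 38, 37, 60]
extract-min #3 returns 24:
  remove root 24; move last element 60 to root → [60, 28, 36, 30, 29, 53, 58, 42, 38, 37]
  60 vs smaller child 28 at index 1, swap → [28, 60, 36, 30, 29, 53, 58, 42, 38, 37]
  60 vs smaller child 29 at index 4, swap → [28, 29, 36, 30, 60, 53, 58, 42, 38, 37]
  60 vs only child 37 at index 9, swap → [28, 29, 36, 30, 37, 53, 58, 42, 38, 60]
extract-min #4 returns 28:
  remove root 28; move last element 60 to root → [60, 29, 36, 30, 37, 53, 58, 42, 38]
  60 vs smaller child 29 at index 1, swap → [29, 60, 36, 30, 37, 53, 58, 42, 38]
  60 vs smaller child 30 at index 3, swap → [29, 30, 36, 60, 37, 53, 58, 42, 38]
  60 vs smaller child 38 at index 8, swap → [29, 30, 36, 38, 37, 53, 58, 42, 60]
extract-min #5 returns 29:
  remove root 29; move last element 60 to root → [60, 30, 36, 38, 37, 53, 58, 42]
  60 vs smaller child 30 at index 1, swap → [30, 60, 36, 38, 37, 53, 58, 42]
  60 vs smaller child 37 at index 4, swap → [30, 37, 36, 38, 60, 53, 58, 42]
extract-min #6 returns 30:
  remove root 30; move last element 42 to root → [42, 37, 36, 38, 60, 53, 58]
  42 vs smaller child 36 at index 2, swap → [36, 37, 42, 38, 60, 53, 58]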